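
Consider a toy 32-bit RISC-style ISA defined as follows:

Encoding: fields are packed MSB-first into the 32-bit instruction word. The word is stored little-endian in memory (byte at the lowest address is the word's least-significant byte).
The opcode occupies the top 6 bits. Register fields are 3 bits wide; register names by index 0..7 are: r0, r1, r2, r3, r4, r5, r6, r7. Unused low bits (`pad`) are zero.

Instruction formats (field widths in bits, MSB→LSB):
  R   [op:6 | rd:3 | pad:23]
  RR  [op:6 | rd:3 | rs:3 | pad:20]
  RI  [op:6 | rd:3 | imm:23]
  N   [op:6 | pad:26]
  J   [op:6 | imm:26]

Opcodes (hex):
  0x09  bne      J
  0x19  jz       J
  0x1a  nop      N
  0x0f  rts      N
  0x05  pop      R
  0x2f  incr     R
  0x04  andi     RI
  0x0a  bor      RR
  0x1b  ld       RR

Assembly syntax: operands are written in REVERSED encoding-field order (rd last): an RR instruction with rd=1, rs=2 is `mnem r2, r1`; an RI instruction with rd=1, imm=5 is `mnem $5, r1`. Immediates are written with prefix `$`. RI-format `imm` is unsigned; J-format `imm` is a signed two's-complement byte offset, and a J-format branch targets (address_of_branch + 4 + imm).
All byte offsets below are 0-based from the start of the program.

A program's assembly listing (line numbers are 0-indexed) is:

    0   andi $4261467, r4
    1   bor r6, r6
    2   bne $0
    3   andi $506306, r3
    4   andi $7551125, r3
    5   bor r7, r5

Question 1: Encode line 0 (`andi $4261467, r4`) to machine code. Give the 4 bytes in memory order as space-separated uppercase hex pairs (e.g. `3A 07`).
line 0 (andi): pack op=0x4:6|rd=4:3|imm=4261467:23 = 0x1241065b; little→ 5b 06 41 12

5B 06 41 12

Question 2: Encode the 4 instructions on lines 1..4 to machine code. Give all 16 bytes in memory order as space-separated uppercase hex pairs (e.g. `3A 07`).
00 00 60 2B 00 00 00 24 C2 B9 87 11 95 38 F3 11

L1: bor op=0xa:6|rd=6:3|rs=6:3|pad=0:20 ⇒ 0x2b600000 ⇒ little 00 00 60 2b
L2: bne op=0x9:6|imm=0:26 ⇒ 0x24000000 ⇒ little 00 00 00 24
L3: andi op=0x4:6|rd=3:3|imm=506306:23 ⇒ 0x1187b9c2 ⇒ little c2 b9 87 11
L4: andi op=0x4:6|rd=3:3|imm=7551125:23 ⇒ 0x11f33895 ⇒ little 95 38 f3 11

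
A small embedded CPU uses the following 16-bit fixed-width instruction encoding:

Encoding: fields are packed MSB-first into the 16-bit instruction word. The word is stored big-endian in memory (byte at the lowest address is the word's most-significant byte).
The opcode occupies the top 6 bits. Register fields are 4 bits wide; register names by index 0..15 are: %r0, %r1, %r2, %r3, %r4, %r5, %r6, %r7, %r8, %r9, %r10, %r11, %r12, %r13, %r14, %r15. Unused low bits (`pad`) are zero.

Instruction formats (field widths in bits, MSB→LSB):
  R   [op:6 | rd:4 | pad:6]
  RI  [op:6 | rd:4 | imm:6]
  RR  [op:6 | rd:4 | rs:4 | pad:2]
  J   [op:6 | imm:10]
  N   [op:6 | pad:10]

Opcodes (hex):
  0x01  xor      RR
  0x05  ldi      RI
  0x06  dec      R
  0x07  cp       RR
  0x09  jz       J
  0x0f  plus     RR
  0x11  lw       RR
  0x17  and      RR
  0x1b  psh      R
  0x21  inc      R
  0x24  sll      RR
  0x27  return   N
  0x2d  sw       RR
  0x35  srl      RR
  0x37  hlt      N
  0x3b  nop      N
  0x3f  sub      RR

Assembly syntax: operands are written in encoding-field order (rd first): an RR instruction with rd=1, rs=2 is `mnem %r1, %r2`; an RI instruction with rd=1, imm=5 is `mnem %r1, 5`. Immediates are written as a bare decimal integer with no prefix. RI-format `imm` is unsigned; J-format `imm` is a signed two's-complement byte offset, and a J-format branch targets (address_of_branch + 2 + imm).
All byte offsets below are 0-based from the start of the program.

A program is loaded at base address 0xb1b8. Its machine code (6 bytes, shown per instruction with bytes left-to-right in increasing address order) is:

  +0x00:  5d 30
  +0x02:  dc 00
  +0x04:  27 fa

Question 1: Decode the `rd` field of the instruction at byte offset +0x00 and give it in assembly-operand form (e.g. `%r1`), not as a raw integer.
%r4

+0x00: 5d 30 ⇒ word 0x5d30 (big)
  top 6b → 0x17 → and [RR]
  rd: (w>>6)&0xf=0x4 → %r4
  rs: (w>>2)&0xf=0xc → %r12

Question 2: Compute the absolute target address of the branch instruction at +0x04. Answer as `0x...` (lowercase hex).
0xb1b8

@+04  big-endian(27 fa) = 0x27fa
  top 6b → 0x9 → jz [J]
  imm: (w>>0)&0x3ff=0x3fa (s10→-6) → -6
  target = base 0xb1b8 + off 0x04 + 2 + imm -6 = 0xb1b8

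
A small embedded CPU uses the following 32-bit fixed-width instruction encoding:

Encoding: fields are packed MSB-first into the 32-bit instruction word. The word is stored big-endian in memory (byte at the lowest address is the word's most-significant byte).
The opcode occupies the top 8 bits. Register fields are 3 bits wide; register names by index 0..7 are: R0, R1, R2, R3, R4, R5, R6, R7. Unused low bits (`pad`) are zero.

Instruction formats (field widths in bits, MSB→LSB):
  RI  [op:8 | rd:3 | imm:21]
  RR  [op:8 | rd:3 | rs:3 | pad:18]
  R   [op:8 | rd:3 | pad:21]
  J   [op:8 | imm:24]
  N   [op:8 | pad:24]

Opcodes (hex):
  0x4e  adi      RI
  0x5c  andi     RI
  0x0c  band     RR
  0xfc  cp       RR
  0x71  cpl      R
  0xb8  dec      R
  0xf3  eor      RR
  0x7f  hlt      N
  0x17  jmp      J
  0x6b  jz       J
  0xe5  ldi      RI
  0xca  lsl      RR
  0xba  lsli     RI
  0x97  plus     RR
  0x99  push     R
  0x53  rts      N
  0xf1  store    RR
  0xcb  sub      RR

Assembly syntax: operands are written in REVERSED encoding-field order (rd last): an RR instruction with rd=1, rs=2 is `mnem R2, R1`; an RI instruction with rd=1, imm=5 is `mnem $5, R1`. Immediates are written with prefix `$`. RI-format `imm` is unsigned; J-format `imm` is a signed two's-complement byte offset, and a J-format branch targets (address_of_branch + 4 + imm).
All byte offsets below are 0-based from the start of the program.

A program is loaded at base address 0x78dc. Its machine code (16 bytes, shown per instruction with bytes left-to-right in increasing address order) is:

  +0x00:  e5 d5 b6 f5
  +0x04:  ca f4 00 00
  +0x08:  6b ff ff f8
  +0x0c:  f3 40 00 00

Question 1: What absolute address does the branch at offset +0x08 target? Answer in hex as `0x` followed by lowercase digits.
0x78e0

[08] 6b ff ff f8 → 0x6bfffff8
  top 8b → 0x6b → jz [J]
  imm@[23:0]=0xfffff8 (s24→-8) ⇒ $-8
  target = base 0x78dc + off 0x08 + 4 + imm -8 = 0x78e0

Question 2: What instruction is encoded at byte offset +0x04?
lsl R5, R7

[04] ca f4 00 00 → 0xcaf40000
  op=0xcaf40000>>24=0xca ⇒ lsl (RR)
  rd@[23:21]=0x7 ⇒ R7
  rs@[20:18]=0x5 ⇒ R5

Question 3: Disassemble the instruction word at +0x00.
ldi $1423093, R6

@+00  big-endian(e5 d5 b6 f5) = 0xe5d5b6f5
  top 8b → 0xe5 → ldi [RI]
  rd: (w>>21)&0x7=0x6 → R6
  imm: (w>>0)&0x1fffff=0x15b6f5 → $1423093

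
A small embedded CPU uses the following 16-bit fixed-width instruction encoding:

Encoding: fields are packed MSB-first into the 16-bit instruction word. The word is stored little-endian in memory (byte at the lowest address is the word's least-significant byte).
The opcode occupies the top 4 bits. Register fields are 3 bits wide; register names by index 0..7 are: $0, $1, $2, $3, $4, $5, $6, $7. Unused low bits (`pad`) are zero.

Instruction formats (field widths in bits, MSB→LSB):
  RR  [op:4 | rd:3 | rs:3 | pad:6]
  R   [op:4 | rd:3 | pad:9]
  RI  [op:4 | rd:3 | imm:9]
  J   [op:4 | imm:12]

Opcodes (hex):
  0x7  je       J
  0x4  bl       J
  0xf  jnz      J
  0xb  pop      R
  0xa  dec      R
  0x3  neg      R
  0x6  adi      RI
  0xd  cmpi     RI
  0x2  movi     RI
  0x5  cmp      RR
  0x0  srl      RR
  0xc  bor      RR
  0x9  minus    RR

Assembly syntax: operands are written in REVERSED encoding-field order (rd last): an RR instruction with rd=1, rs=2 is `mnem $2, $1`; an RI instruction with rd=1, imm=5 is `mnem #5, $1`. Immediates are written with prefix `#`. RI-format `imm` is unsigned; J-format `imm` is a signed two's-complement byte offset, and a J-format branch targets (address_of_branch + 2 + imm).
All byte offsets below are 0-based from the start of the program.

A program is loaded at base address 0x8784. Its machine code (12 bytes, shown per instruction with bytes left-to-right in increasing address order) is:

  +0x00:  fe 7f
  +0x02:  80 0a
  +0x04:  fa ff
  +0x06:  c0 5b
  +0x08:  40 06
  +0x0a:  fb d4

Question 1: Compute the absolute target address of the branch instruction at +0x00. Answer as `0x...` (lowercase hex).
+0x00: fe 7f ⇒ word 0x7ffe (little)
  top 4b → 0x7 → je [J]
  imm@[11:0]=0xffe (s12→-2) ⇒ #-2
  target = base 0x8784 + off 0x00 + 2 + imm -2 = 0x8784

0x8784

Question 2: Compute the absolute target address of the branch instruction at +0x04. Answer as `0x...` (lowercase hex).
+0x04: fa ff ⇒ word 0xfffa (little)
  opcode bits[15:12]=0xf: jnz/J
  [11:0] imm=4090 (s12→-6) = #-6
  target = base 0x8784 + off 0x04 + 2 + imm -6 = 0x8784

0x8784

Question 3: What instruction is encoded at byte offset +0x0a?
off 0x0a: read fb d4 as little → 0xd4fb
  top 4b → 0xd → cmpi [RI]
  rd: (w>>9)&0x7=0x2 → $2
  imm: (w>>0)&0x1ff=0xfb → #251

cmpi #251, $2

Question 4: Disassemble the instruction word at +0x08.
[08] 40 06 → 0x0640
  top 4b → 0x0 → srl [RR]
  rd: (w>>9)&0x7=0x3 → $3
  rs: (w>>6)&0x7=0x1 → $1

srl $1, $3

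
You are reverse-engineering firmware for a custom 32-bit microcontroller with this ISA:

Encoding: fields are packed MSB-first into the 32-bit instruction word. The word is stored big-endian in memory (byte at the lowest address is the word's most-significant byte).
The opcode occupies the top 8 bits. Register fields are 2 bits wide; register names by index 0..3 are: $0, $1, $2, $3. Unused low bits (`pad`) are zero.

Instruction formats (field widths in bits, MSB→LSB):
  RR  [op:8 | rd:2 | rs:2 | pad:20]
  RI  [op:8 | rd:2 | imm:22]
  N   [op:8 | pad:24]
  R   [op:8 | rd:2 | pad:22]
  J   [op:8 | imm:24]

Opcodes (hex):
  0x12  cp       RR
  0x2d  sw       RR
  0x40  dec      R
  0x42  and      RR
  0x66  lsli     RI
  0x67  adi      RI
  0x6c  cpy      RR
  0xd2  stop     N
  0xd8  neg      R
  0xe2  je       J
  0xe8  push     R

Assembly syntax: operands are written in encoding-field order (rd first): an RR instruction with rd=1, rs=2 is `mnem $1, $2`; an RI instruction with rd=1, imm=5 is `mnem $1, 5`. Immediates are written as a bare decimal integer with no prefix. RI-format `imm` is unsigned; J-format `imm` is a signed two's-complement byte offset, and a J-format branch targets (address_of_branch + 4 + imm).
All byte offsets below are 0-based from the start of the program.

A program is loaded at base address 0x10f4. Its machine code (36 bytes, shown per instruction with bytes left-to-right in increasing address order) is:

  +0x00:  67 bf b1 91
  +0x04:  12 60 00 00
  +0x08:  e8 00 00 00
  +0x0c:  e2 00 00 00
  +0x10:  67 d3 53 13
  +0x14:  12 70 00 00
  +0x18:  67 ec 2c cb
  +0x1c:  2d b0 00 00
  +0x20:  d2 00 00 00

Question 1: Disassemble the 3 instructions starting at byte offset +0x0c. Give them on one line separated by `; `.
je 0; adi $3, 1266451; cp $1, $3

off 0x0c: read e2 00 00 00 as big → 0xe2000000
  op=0xe2000000>>24=0xe2 ⇒ je (J)
  imm@[23:0]=0x0 ⇒ 0
off 0x10: read 67 d3 53 13 as big → 0x67d35313
  op=0x67d35313>>24=0x67 ⇒ adi (RI)
  rd@[23:22]=0x3 ⇒ $3
  imm@[21:0]=0x135313 ⇒ 1266451
off 0x14: read 12 70 00 00 as big → 0x12700000
  op=0x12700000>>24=0x12 ⇒ cp (RR)
  rd@[23:22]=0x1 ⇒ $1
  rs@[21:20]=0x3 ⇒ $3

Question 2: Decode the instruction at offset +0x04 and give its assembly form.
cp $1, $2

+0x04: 12 60 00 00 ⇒ word 0x12600000 (big)
  top 8b → 0x12 → cp [RR]
  [23:22] rd=1 = $1
  [21:20] rs=2 = $2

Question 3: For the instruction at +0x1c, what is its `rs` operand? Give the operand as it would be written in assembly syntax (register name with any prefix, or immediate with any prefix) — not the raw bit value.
off 0x1c: read 2d b0 00 00 as big → 0x2db00000
  opcode bits[31:24]=0x2d: sw/RR
  rd: (w>>22)&0x3=0x2 → $2
  rs: (w>>20)&0x3=0x3 → $3

$3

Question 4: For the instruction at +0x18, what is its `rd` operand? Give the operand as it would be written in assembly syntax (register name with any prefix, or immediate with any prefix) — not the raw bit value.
off 0x18: read 67 ec 2c cb as big → 0x67ec2ccb
  opcode bits[31:24]=0x67: adi/RI
  rd: (w>>22)&0x3=0x3 → $3
  imm: (w>>0)&0x3fffff=0x2c2ccb → 2895051

$3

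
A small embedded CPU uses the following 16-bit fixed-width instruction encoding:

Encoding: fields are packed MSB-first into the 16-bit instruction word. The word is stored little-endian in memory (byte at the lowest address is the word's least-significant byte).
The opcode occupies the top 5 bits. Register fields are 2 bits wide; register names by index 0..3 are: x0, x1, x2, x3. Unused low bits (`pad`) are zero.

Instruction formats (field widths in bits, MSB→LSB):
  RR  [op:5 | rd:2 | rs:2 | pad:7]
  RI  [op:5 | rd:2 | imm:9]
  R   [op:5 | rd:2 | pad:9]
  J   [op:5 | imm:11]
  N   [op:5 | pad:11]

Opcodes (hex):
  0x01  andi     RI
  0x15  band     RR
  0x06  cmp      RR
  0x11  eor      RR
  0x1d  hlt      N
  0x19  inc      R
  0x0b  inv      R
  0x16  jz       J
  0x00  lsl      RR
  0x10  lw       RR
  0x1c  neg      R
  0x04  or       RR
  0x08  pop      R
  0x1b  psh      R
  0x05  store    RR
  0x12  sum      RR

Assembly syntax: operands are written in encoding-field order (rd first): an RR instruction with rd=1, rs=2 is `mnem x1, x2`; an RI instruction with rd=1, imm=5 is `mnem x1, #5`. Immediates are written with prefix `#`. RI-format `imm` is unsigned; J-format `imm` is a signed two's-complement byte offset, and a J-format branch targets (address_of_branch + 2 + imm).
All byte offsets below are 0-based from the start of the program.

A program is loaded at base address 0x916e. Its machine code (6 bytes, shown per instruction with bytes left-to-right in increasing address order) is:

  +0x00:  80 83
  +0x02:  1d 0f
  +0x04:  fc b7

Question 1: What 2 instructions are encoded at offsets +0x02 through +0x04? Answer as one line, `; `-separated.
[02] 1d 0f → 0x0f1d
  opcode bits[15:11]=0x1: andi/RI
  rd@[10:9]=0x3 ⇒ x3
  imm@[8:0]=0x11d ⇒ #285
[04] fc b7 → 0xb7fc
  opcode bits[15:11]=0x16: jz/J
  imm@[10:0]=0x7fc (s11→-4) ⇒ #-4

andi x3, #285; jz #-4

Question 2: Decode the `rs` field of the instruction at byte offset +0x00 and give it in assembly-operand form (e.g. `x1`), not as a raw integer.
[00] 80 83 → 0x8380
  top 5b → 0x10 → lw [RR]
  rd@[10:9]=0x1 ⇒ x1
  rs@[8:7]=0x3 ⇒ x3

x3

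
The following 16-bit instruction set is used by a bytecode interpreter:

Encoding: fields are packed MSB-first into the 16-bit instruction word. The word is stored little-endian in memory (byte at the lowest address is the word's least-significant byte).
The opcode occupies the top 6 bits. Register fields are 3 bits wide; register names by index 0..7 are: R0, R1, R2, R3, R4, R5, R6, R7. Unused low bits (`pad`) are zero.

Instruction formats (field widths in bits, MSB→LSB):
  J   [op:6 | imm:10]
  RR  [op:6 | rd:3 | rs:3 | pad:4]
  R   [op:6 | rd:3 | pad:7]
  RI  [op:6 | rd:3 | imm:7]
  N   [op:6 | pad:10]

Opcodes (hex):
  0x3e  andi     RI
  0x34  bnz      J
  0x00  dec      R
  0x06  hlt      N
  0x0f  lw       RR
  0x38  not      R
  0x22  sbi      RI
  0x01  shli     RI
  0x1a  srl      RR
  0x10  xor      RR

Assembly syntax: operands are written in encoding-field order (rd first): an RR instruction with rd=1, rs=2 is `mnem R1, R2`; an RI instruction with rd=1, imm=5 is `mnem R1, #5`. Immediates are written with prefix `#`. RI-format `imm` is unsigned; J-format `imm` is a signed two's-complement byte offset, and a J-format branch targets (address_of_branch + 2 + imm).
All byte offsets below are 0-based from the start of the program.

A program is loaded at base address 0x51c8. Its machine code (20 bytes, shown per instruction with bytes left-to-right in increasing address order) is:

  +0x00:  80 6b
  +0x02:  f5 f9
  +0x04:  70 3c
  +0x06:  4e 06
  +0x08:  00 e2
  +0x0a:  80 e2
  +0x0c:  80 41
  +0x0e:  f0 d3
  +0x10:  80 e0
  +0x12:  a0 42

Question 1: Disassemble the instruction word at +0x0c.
xor R3, R0

[0c] 80 41 → 0x4180
  opcode bits[15:10]=0x10: xor/RR
  rd@[9:7]=0x3 ⇒ R3
  rs@[6:4]=0x0 ⇒ R0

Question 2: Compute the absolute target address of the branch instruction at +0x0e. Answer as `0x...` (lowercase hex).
0x51c8

off 0x0e: read f0 d3 as little → 0xd3f0
  op=0xd3f0>>10=0x34 ⇒ bnz (J)
  [9:0] imm=1008 (s10→-16) = #-16
  target = base 0x51c8 + off 0x0e + 2 + imm -16 = 0x51c8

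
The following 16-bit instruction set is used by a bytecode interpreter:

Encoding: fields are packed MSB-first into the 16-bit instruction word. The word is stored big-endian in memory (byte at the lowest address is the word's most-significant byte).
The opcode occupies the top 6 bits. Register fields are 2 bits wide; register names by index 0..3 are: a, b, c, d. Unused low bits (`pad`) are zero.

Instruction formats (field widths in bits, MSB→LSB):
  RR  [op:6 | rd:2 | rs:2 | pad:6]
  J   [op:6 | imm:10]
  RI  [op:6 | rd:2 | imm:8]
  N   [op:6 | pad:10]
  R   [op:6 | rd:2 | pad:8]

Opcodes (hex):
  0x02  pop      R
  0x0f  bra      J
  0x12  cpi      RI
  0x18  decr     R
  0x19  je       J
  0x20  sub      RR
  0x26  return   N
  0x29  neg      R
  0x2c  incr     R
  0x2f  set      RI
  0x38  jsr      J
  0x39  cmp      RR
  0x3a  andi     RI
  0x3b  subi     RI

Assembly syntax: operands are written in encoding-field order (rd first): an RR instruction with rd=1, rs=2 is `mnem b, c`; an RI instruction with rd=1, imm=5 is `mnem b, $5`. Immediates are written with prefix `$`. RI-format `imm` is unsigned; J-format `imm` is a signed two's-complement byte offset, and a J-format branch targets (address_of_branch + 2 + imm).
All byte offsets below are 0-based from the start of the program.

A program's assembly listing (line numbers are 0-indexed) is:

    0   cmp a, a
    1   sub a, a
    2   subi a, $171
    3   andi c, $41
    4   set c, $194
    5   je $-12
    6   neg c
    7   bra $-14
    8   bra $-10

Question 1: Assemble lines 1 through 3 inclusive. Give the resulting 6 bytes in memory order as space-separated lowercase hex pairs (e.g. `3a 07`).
L1: sub op=0x20:6|rd=0:2|rs=0:2|pad=0:6 ⇒ 0x8000 ⇒ big 80 00
L2: subi op=0x3b:6|rd=0:2|imm=171:8 ⇒ 0xecab ⇒ big ec ab
L3: andi op=0x3a:6|rd=2:2|imm=41:8 ⇒ 0xea29 ⇒ big ea 29

80 00 ec ab ea 29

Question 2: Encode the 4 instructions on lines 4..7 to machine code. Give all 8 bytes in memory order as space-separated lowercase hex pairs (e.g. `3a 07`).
line 4 (set): pack op=0x2f:6|rd=2:2|imm=194:8 = 0xbec2; big→ be c2
line 5 (je): pack op=0x19:6|imm=-12:10 = 0x67f4; big→ 67 f4
line 6 (neg): pack op=0x29:6|rd=2:2|pad=0:8 = 0xa600; big→ a6 00
line 7 (bra): pack op=0xf:6|imm=-14:10 = 0x3ff2; big→ 3f f2

be c2 67 f4 a6 00 3f f2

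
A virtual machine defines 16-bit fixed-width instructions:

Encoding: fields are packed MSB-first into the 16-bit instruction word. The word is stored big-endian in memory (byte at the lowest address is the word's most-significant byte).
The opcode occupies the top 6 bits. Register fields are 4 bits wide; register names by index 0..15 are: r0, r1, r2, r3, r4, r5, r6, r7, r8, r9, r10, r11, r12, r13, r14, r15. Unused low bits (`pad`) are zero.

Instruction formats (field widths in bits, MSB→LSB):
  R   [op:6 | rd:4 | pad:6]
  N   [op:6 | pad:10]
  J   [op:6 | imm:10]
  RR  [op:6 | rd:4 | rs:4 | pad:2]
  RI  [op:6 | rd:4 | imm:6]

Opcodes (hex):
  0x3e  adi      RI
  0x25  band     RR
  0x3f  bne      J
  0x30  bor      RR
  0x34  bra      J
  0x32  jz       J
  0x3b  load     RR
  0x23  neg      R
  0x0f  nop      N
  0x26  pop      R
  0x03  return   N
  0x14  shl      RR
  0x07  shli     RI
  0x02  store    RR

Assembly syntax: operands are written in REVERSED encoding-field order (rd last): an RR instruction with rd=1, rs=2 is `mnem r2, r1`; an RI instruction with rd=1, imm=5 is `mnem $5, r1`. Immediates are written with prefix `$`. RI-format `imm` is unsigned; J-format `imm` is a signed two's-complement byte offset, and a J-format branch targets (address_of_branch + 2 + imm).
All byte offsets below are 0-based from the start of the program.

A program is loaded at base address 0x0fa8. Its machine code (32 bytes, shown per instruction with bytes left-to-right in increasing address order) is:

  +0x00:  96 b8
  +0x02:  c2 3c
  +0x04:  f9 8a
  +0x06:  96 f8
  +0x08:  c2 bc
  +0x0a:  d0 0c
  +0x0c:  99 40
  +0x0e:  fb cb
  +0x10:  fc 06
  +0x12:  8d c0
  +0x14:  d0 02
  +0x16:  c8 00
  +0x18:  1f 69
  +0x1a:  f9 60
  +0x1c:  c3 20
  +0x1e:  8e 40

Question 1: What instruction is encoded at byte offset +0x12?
neg r7

+0x12: 8d c0 ⇒ word 0x8dc0 (big)
  op=0x8dc0>>10=0x23 ⇒ neg (R)
  rd@[9:6]=0x7 ⇒ r7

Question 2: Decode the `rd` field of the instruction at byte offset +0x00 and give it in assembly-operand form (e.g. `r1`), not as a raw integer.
[00] 96 b8 → 0x96b8
  op=0x96b8>>10=0x25 ⇒ band (RR)
  [9:6] rd=10 = r10
  [5:2] rs=14 = r14

r10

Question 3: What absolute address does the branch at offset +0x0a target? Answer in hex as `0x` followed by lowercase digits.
0x0fc0

@+0a  big-endian(d0 0c) = 0xd00c
  opcode bits[15:10]=0x34: bra/J
  [9:0] imm=12 = $12
  target = base 0x0fa8 + off 0x0a + 2 + imm 12 = 0x0fc0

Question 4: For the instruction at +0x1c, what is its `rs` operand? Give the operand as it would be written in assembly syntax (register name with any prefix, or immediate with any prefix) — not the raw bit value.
r8

[1c] c3 20 → 0xc320
  opcode bits[15:10]=0x30: bor/RR
  rd: (w>>6)&0xf=0xc → r12
  rs: (w>>2)&0xf=0x8 → r8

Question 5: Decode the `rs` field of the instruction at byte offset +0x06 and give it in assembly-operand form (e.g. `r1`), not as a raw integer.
@+06  big-endian(96 f8) = 0x96f8
  op=0x96f8>>10=0x25 ⇒ band (RR)
  rd@[9:6]=0xb ⇒ r11
  rs@[5:2]=0xe ⇒ r14

r14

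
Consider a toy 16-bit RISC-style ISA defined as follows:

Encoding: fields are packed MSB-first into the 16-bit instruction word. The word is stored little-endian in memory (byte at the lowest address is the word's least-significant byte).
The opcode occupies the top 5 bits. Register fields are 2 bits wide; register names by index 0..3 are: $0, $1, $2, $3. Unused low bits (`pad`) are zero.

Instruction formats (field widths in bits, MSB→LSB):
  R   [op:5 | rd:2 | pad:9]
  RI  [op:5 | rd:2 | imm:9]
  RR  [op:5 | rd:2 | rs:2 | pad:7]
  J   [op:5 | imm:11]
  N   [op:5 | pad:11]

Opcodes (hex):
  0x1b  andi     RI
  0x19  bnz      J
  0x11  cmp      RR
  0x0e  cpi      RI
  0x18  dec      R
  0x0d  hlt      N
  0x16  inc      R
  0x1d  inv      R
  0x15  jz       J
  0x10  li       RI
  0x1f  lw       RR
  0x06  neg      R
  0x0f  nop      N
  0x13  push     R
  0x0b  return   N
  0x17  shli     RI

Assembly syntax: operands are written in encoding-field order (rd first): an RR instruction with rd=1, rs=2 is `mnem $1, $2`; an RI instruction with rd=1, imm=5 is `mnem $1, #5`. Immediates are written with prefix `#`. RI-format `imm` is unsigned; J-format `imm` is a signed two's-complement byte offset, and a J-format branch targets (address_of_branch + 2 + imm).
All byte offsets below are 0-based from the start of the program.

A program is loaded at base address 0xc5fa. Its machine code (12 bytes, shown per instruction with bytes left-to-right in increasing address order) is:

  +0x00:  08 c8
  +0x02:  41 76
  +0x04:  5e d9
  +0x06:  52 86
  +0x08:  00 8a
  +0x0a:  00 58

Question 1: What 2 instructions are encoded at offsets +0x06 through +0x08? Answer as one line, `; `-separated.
li $3, #82; cmp $1, $0

@+06  little-endian(52 86) = 0x8652
  top 5b → 0x10 → li [RI]
  rd@[10:9]=0x3 ⇒ $3
  imm@[8:0]=0x52 ⇒ #82
@+08  little-endian(00 8a) = 0x8a00
  top 5b → 0x11 → cmp [RR]
  rd@[10:9]=0x1 ⇒ $1
  rs@[8:7]=0x0 ⇒ $0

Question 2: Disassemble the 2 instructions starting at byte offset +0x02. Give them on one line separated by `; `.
cpi $3, #65; andi $0, #350

+0x02: 41 76 ⇒ word 0x7641 (little)
  top 5b → 0xe → cpi [RI]
  rd@[10:9]=0x3 ⇒ $3
  imm@[8:0]=0x41 ⇒ #65
+0x04: 5e d9 ⇒ word 0xd95e (little)
  top 5b → 0x1b → andi [RI]
  rd@[10:9]=0x0 ⇒ $0
  imm@[8:0]=0x15e ⇒ #350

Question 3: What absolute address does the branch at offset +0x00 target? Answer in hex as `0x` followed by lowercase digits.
0xc604

off 0x00: read 08 c8 as little → 0xc808
  opcode bits[15:11]=0x19: bnz/J
  imm@[10:0]=0x8 ⇒ #8
  target = base 0xc5fa + off 0x00 + 2 + imm 8 = 0xc604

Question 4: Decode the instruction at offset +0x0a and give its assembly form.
@+0a  little-endian(00 58) = 0x5800
  op=0x5800>>11=0xb ⇒ return (N)

return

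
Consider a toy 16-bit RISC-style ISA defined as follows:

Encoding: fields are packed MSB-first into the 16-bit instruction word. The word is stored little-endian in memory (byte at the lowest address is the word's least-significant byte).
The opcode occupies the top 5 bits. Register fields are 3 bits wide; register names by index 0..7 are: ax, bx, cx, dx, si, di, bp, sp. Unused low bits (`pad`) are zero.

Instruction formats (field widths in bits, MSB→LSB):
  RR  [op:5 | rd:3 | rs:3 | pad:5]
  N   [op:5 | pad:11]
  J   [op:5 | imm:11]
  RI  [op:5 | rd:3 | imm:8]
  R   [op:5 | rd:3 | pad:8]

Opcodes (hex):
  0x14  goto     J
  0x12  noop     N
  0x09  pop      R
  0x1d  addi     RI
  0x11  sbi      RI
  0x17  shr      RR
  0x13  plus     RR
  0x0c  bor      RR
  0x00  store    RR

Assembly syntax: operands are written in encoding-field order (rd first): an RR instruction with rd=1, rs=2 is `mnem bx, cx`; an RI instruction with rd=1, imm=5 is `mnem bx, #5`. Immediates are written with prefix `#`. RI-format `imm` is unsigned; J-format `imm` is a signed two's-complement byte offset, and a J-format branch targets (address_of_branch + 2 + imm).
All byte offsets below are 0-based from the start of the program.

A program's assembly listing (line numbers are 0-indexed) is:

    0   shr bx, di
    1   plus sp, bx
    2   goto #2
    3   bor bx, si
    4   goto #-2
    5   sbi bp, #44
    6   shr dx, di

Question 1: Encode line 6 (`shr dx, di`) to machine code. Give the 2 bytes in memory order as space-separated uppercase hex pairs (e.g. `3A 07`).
A0 BB

6. shr fields op=0x17:5|rd=3:3|rs=5:3|pad=0:5 → word bba0h → a0 bb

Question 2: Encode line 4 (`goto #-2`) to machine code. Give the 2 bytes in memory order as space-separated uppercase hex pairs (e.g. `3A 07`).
L4: goto op=0x14:5|imm=-2:11 ⇒ 0xa7fe ⇒ little fe a7

FE A7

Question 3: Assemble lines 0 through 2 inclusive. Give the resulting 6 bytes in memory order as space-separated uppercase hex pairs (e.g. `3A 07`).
A0 B9 20 9F 02 A0

L0: shr op=0x17:5|rd=1:3|rs=5:3|pad=0:5 ⇒ 0xb9a0 ⇒ little a0 b9
L1: plus op=0x13:5|rd=7:3|rs=1:3|pad=0:5 ⇒ 0x9f20 ⇒ little 20 9f
L2: goto op=0x14:5|imm=2:11 ⇒ 0xa002 ⇒ little 02 a0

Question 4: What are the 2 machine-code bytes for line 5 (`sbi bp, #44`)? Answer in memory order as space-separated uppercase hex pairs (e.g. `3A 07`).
2C 8E

L5: sbi op=0x11:5|rd=6:3|imm=44:8 ⇒ 0x8e2c ⇒ little 2c 8e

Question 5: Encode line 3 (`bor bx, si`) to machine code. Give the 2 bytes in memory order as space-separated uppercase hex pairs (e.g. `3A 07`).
80 61

L3: bor op=0xc:5|rd=1:3|rs=4:3|pad=0:5 ⇒ 0x6180 ⇒ little 80 61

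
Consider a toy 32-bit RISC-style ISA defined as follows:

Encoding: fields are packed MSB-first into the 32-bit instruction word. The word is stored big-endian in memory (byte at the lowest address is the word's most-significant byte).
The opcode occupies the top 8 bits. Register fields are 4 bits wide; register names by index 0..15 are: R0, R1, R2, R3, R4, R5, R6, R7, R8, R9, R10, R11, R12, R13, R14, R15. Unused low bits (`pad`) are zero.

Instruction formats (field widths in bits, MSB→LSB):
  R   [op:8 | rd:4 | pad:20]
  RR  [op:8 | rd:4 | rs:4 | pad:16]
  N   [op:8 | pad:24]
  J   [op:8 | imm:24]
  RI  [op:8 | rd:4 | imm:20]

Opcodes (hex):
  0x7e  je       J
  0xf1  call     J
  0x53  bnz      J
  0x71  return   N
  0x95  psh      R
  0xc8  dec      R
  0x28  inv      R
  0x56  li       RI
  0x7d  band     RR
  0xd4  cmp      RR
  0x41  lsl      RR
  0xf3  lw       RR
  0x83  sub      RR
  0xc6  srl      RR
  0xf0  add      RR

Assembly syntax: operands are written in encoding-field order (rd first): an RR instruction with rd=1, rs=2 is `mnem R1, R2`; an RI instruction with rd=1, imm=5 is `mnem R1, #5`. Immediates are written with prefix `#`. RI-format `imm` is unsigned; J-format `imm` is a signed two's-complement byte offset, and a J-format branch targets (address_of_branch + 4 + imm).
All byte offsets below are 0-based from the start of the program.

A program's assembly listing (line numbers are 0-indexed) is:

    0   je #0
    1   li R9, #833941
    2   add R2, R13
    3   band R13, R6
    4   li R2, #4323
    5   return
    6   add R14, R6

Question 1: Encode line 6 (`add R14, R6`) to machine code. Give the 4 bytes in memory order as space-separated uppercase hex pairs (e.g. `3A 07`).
L6: add op=0xf0:8|rd=14:4|rs=6:4|pad=0:16 ⇒ 0xf0e60000 ⇒ big f0 e6 00 00

F0 E6 00 00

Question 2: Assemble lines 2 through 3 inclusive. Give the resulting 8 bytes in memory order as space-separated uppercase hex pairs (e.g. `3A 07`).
F0 2D 00 00 7D D6 00 00

line 2 (add): pack op=0xf0:8|rd=2:4|rs=13:4|pad=0:16 = 0xf02d0000; big→ f0 2d 00 00
line 3 (band): pack op=0x7d:8|rd=13:4|rs=6:4|pad=0:16 = 0x7dd60000; big→ 7d d6 00 00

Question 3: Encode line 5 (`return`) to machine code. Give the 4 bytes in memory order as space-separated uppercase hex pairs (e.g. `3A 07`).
71 00 00 00

line 5 (return): pack op=0x71:8|pad=0:24 = 0x71000000; big→ 71 00 00 00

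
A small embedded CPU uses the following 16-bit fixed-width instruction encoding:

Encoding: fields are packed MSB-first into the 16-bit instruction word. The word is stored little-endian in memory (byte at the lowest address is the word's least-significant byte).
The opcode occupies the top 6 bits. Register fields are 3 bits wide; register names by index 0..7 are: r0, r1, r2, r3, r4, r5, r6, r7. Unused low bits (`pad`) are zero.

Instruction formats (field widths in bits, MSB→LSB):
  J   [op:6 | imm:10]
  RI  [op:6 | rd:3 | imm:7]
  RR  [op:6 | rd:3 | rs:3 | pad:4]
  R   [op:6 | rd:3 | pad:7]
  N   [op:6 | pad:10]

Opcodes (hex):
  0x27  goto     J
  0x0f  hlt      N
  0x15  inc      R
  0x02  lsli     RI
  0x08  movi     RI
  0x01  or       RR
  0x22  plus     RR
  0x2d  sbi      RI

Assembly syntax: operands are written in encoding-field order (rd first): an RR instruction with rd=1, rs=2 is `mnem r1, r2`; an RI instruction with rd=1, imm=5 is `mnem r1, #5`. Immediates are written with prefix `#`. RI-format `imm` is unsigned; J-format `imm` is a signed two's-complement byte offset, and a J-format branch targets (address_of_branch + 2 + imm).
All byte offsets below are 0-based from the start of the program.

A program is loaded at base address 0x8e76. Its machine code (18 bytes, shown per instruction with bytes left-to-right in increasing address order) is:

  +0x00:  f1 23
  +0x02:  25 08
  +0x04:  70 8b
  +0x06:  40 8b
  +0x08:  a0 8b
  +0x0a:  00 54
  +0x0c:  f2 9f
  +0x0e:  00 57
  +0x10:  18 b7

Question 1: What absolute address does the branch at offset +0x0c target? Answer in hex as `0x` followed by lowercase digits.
[0c] f2 9f → 0x9ff2
  opcode bits[15:10]=0x27: goto/J
  imm@[9:0]=0x3f2 (s10→-14) ⇒ #-14
  target = base 0x8e76 + off 0x0c + 2 + imm -14 = 0x8e76

0x8e76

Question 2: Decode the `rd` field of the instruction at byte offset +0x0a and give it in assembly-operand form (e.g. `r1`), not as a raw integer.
r0

off 0x0a: read 00 54 as little → 0x5400
  op=0x5400>>10=0x15 ⇒ inc (R)
  rd@[9:7]=0x0 ⇒ r0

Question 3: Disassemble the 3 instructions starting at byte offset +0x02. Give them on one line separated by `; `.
[02] 25 08 → 0x0825
  top 6b → 0x2 → lsli [RI]
  rd@[9:7]=0x0 ⇒ r0
  imm@[6:0]=0x25 ⇒ #37
[04] 70 8b → 0x8b70
  top 6b → 0x22 → plus [RR]
  rd@[9:7]=0x6 ⇒ r6
  rs@[6:4]=0x7 ⇒ r7
[06] 40 8b → 0x8b40
  top 6b → 0x22 → plus [RR]
  rd@[9:7]=0x6 ⇒ r6
  rs@[6:4]=0x4 ⇒ r4

lsli r0, #37; plus r6, r7; plus r6, r4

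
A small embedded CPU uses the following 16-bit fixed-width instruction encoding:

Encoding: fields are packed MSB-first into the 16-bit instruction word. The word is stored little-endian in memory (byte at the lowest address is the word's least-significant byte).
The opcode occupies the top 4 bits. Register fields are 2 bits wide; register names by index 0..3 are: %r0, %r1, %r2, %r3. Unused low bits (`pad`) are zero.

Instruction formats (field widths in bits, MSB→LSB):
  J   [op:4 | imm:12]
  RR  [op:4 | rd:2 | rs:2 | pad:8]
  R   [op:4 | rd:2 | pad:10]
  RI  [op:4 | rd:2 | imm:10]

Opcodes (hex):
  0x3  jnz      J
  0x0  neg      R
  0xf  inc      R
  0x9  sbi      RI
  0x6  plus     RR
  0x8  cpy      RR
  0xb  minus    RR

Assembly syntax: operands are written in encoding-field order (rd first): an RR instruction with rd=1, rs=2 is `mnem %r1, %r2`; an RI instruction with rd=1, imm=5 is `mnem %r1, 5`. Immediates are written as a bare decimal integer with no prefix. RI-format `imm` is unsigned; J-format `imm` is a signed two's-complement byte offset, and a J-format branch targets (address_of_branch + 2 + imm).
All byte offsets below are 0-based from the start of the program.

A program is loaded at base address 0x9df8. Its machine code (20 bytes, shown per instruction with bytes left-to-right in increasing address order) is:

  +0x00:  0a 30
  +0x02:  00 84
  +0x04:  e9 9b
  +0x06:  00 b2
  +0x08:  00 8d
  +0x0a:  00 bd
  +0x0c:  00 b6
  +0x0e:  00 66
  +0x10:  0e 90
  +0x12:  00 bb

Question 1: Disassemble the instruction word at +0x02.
cpy %r1, %r0

@+02  little-endian(00 84) = 0x8400
  opcode bits[15:12]=0x8: cpy/RR
  [11:10] rd=1 = %r1
  [9:8] rs=0 = %r0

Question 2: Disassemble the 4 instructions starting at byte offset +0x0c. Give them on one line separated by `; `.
+0x0c: 00 b6 ⇒ word 0xb600 (little)
  top 4b → 0xb → minus [RR]
  rd@[11:10]=0x1 ⇒ %r1
  rs@[9:8]=0x2 ⇒ %r2
+0x0e: 00 66 ⇒ word 0x6600 (little)
  top 4b → 0x6 → plus [RR]
  rd@[11:10]=0x1 ⇒ %r1
  rs@[9:8]=0x2 ⇒ %r2
+0x10: 0e 90 ⇒ word 0x900e (little)
  top 4b → 0x9 → sbi [RI]
  rd@[11:10]=0x0 ⇒ %r0
  imm@[9:0]=0xe ⇒ 14
+0x12: 00 bb ⇒ word 0xbb00 (little)
  top 4b → 0xb → minus [RR]
  rd@[11:10]=0x2 ⇒ %r2
  rs@[9:8]=0x3 ⇒ %r3

minus %r1, %r2; plus %r1, %r2; sbi %r0, 14; minus %r2, %r3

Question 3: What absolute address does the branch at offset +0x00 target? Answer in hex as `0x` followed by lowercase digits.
0x9e04

off 0x00: read 0a 30 as little → 0x300a
  top 4b → 0x3 → jnz [J]
  imm: (w>>0)&0xfff=0xa → 10
  target = base 0x9df8 + off 0x00 + 2 + imm 10 = 0x9e04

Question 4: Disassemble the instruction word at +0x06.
minus %r0, %r2

[06] 00 b2 → 0xb200
  op=0xb200>>12=0xb ⇒ minus (RR)
  rd: (w>>10)&0x3=0x0 → %r0
  rs: (w>>8)&0x3=0x2 → %r2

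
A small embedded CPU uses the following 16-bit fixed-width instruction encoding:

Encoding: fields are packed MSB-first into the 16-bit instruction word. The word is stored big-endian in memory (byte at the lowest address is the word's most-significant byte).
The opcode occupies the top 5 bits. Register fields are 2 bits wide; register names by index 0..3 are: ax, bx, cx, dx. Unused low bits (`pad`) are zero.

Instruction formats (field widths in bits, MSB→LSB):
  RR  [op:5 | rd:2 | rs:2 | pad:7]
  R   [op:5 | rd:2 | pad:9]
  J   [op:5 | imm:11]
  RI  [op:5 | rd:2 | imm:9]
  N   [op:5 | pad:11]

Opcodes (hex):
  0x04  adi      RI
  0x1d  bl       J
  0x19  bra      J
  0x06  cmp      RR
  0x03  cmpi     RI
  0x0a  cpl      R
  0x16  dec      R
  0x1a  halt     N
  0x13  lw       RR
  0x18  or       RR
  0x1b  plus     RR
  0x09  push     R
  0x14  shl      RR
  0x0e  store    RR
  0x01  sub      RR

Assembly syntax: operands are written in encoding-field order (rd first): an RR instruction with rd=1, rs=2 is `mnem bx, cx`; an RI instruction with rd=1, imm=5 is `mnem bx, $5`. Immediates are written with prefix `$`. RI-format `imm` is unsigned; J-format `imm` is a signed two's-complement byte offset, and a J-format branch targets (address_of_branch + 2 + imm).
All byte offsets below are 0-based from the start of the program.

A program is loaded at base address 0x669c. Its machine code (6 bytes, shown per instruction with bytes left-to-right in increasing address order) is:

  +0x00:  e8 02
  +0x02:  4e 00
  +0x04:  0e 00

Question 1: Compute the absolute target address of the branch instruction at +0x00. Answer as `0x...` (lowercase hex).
+0x00: e8 02 ⇒ word 0xe802 (big)
  top 5b → 0x1d → bl [J]
  [10:0] imm=2 = $2
  target = base 0x669c + off 0x00 + 2 + imm 2 = 0x66a0

0x66a0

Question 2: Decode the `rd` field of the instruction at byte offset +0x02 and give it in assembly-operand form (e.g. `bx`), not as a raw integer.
dx

off 0x02: read 4e 00 as big → 0x4e00
  op=0x4e00>>11=0x9 ⇒ push (R)
  [10:9] rd=3 = dx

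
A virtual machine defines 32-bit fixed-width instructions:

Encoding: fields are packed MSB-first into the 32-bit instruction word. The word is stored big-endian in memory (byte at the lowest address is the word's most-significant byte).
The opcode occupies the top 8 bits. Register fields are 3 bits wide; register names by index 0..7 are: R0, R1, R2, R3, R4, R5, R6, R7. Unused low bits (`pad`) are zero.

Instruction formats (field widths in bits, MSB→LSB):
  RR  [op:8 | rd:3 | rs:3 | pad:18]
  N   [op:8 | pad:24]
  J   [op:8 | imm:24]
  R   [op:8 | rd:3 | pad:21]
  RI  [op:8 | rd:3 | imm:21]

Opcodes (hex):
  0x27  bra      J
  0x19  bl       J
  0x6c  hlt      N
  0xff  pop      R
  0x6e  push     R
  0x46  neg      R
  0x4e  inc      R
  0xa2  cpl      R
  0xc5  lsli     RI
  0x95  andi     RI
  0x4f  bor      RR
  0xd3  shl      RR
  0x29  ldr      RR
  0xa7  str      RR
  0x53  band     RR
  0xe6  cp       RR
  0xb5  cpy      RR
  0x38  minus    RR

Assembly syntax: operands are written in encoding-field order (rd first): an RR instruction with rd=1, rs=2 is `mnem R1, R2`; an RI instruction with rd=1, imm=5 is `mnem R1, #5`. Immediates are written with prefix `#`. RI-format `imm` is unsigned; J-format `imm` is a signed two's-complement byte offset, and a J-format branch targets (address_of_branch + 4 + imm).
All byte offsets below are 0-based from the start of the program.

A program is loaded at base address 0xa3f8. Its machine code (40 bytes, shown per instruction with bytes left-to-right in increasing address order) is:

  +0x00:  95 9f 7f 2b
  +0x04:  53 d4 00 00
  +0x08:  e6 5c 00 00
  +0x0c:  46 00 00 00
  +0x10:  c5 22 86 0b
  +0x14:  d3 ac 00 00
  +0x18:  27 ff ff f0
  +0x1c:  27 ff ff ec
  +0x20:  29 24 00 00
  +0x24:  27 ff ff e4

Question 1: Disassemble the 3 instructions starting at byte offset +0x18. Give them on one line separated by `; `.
bra #-16; bra #-20; ldr R1, R1

off 0x18: read 27 ff ff f0 as big → 0x27fffff0
  op=0x27fffff0>>24=0x27 ⇒ bra (J)
  imm@[23:0]=0xfffff0 (s24→-16) ⇒ #-16
off 0x1c: read 27 ff ff ec as big → 0x27ffffec
  op=0x27ffffec>>24=0x27 ⇒ bra (J)
  imm@[23:0]=0xffffec (s24→-20) ⇒ #-20
off 0x20: read 29 24 00 00 as big → 0x29240000
  op=0x29240000>>24=0x29 ⇒ ldr (RR)
  rd@[23:21]=0x1 ⇒ R1
  rs@[20:18]=0x1 ⇒ R1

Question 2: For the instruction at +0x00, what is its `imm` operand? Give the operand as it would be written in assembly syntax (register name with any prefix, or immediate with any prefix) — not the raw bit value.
off 0x00: read 95 9f 7f 2b as big → 0x959f7f2b
  opcode bits[31:24]=0x95: andi/RI
  [23:21] rd=4 = R4
  [20:0] imm=2064171 = #2064171

#2064171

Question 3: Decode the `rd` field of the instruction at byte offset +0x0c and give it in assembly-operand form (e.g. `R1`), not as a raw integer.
[0c] 46 00 00 00 → 0x46000000
  op=0x46000000>>24=0x46 ⇒ neg (R)
  rd@[23:21]=0x0 ⇒ R0

R0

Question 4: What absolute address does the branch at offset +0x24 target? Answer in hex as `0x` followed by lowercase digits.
off 0x24: read 27 ff ff e4 as big → 0x27ffffe4
  op=0x27ffffe4>>24=0x27 ⇒ bra (J)
  imm: (w>>0)&0xffffff=0xffffe4 (s24→-28) → #-28
  target = base 0xa3f8 + off 0x24 + 4 + imm -28 = 0xa404

0xa404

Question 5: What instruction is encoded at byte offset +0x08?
cp R2, R7

[08] e6 5c 00 00 → 0xe65c0000
  opcode bits[31:24]=0xe6: cp/RR
  rd: (w>>21)&0x7=0x2 → R2
  rs: (w>>18)&0x7=0x7 → R7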